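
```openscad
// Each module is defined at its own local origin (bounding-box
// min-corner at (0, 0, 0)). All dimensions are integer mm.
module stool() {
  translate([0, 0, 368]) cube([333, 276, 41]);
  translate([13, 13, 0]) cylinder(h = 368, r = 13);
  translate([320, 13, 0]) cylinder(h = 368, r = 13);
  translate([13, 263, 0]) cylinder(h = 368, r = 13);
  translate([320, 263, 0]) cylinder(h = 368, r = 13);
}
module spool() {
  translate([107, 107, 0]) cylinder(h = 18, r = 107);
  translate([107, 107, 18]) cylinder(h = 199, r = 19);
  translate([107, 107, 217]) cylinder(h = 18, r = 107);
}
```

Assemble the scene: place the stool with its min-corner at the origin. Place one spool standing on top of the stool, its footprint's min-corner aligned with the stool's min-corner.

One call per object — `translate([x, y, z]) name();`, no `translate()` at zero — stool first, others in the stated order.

stool();
translate([0, 0, 409]) spool();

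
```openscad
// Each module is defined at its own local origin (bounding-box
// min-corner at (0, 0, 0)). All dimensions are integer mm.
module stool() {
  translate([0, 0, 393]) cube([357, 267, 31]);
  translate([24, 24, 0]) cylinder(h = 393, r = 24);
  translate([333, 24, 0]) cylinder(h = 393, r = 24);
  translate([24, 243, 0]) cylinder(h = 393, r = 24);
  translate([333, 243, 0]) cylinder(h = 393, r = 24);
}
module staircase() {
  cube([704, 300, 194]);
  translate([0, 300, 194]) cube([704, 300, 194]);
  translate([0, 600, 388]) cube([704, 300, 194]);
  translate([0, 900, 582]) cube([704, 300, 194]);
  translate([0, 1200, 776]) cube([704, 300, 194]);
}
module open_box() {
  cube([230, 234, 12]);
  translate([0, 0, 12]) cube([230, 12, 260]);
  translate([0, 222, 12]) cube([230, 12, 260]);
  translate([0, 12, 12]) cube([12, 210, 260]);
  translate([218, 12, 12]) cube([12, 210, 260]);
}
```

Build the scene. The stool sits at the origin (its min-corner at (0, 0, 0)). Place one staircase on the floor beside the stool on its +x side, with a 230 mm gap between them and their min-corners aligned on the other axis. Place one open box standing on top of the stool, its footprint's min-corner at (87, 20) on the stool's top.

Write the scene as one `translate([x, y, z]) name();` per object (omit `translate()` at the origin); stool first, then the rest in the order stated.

stool();
translate([587, 0, 0]) staircase();
translate([87, 20, 424]) open_box();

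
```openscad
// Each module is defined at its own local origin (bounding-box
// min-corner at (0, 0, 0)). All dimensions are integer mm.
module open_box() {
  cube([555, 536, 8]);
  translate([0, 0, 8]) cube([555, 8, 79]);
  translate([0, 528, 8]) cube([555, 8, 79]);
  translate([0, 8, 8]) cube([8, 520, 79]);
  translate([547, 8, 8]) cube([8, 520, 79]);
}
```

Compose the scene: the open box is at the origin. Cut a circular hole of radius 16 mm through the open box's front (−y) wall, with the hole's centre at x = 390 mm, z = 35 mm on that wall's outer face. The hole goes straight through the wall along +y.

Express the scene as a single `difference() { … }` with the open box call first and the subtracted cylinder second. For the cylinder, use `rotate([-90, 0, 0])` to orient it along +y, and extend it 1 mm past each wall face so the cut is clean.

difference() {
  open_box();
  translate([390, -1, 35]) rotate([-90, 0, 0]) cylinder(h = 10, r = 16);
}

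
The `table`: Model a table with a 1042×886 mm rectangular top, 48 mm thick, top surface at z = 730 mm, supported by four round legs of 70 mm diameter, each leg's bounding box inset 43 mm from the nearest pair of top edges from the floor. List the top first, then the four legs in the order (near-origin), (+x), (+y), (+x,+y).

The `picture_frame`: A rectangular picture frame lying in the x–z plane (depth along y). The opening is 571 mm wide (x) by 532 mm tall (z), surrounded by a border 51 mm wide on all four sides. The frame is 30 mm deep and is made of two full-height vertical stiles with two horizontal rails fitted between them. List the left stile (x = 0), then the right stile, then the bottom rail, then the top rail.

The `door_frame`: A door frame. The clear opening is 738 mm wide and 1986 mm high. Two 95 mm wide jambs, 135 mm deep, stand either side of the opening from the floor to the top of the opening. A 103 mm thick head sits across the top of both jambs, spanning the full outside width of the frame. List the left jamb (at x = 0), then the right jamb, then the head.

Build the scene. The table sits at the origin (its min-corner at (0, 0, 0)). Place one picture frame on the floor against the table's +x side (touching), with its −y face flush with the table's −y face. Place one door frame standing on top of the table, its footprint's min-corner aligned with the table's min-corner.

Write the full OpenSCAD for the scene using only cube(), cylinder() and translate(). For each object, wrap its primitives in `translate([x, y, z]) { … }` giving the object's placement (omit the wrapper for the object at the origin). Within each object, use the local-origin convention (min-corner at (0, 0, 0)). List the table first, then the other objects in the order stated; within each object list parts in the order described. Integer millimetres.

translate([0, 0, 682]) cube([1042, 886, 48]);
translate([78, 78, 0]) cylinder(h = 682, r = 35);
translate([964, 78, 0]) cylinder(h = 682, r = 35);
translate([78, 808, 0]) cylinder(h = 682, r = 35);
translate([964, 808, 0]) cylinder(h = 682, r = 35);
translate([1042, 0, 0]) {
  cube([51, 30, 634]);
  translate([622, 0, 0]) cube([51, 30, 634]);
  translate([51, 0, 0]) cube([571, 30, 51]);
  translate([51, 0, 583]) cube([571, 30, 51]);
}
translate([0, 0, 730]) {
  cube([95, 135, 1986]);
  translate([833, 0, 0]) cube([95, 135, 1986]);
  translate([0, 0, 1986]) cube([928, 135, 103]);
}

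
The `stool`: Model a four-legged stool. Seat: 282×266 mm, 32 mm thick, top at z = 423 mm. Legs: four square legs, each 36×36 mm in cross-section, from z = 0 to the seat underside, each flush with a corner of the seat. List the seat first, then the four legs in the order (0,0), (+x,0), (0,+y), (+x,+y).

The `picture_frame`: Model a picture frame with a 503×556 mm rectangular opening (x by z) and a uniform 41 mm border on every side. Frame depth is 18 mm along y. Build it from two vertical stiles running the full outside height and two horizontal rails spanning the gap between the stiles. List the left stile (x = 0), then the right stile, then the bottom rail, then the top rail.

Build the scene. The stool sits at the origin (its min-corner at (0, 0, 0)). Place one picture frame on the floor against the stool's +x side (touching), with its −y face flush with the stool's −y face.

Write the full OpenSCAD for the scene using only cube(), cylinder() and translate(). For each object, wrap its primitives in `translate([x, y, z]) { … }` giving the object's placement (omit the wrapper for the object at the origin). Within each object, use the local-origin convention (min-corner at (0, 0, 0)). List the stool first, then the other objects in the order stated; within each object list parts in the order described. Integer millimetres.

translate([0, 0, 391]) cube([282, 266, 32]);
cube([36, 36, 391]);
translate([246, 0, 0]) cube([36, 36, 391]);
translate([0, 230, 0]) cube([36, 36, 391]);
translate([246, 230, 0]) cube([36, 36, 391]);
translate([282, 0, 0]) {
  cube([41, 18, 638]);
  translate([544, 0, 0]) cube([41, 18, 638]);
  translate([41, 0, 0]) cube([503, 18, 41]);
  translate([41, 0, 597]) cube([503, 18, 41]);
}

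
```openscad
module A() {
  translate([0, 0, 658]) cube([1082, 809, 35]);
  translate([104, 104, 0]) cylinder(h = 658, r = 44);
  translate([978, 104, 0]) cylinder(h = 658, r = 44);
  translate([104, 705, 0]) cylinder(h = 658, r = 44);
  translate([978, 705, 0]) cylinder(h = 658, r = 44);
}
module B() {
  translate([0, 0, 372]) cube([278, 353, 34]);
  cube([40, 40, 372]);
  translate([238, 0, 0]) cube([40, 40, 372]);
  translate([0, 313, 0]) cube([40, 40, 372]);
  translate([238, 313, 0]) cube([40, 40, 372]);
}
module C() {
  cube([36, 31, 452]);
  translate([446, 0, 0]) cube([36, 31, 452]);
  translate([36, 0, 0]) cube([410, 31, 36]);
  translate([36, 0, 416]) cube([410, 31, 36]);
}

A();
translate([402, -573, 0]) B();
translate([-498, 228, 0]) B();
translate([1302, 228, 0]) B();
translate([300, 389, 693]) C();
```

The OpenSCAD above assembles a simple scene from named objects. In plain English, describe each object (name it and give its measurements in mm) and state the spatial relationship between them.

A is a table: top 1082 mm (x) × 809 mm (y), 35 mm thick, upper face at z = 693 mm, on four round legs of 88 mm diameter, each leg's bounding box inset 60 mm from the nearest pair of top edges, running from z = 0 to the bottom of the top.

B is a four-legged stool. The seat is a 278×353×34 mm slab whose top surface is at z = 406 mm; four square legs, each 40×40 mm in cross-section, run from the floor (z = 0) to the underside of the seat, each flush with a corner of the seat.

C is a rectangular picture frame lying in the x–z plane (depth along y). The opening is 410 mm wide (x) by 380 mm tall (z), surrounded by a border 36 mm wide on all four sides. The frame is 31 mm deep and is made of two full-height vertical stiles with two horizontal rails fitted between them.

Three stools sit around the table at the −y, −x, +x sides. The picture frame is on top of the table, centred.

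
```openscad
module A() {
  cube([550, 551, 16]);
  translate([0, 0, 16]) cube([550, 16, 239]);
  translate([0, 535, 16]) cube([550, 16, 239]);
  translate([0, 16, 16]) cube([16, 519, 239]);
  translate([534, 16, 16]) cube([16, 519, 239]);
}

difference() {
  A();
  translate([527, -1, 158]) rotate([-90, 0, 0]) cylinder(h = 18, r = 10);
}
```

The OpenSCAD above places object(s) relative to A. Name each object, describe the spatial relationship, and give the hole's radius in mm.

The subtracted cylinder has r = 10 mm.

A is an open box. The open box has a circular hole through its front wall. The hole's radius is 10 mm.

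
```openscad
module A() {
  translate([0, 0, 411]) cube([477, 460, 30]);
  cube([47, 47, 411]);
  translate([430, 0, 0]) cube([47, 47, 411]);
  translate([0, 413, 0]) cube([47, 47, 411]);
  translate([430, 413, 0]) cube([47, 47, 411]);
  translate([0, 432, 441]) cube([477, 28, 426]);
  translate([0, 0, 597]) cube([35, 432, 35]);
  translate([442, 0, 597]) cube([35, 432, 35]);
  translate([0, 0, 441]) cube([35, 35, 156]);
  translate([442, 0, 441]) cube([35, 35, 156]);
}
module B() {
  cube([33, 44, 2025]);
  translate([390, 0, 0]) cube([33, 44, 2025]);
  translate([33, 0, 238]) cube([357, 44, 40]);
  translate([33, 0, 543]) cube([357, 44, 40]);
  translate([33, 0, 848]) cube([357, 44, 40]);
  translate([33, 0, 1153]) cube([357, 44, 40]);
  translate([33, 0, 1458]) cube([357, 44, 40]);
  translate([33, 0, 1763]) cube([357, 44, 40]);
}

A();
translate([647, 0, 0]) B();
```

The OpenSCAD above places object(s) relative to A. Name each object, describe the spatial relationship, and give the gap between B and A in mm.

A is a chair. B is a ladder. The ladder is on the floor beside the chair on its +x side. The gap between the ladder and the chair is 170 mm.

The ladder's nearest face is 170 mm from the chair's +x face.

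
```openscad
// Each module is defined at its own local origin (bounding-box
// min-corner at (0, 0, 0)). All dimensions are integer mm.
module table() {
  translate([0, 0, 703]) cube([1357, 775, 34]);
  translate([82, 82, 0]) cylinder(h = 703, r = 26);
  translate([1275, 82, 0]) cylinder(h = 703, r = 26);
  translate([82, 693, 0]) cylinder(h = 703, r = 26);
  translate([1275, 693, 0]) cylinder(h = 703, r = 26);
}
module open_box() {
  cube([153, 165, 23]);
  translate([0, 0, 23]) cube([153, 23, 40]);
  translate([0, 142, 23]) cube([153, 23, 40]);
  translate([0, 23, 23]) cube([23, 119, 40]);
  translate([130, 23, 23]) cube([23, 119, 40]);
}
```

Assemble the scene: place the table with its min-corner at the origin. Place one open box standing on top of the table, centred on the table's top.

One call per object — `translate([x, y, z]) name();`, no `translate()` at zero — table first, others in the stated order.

table();
translate([602, 305, 737]) open_box();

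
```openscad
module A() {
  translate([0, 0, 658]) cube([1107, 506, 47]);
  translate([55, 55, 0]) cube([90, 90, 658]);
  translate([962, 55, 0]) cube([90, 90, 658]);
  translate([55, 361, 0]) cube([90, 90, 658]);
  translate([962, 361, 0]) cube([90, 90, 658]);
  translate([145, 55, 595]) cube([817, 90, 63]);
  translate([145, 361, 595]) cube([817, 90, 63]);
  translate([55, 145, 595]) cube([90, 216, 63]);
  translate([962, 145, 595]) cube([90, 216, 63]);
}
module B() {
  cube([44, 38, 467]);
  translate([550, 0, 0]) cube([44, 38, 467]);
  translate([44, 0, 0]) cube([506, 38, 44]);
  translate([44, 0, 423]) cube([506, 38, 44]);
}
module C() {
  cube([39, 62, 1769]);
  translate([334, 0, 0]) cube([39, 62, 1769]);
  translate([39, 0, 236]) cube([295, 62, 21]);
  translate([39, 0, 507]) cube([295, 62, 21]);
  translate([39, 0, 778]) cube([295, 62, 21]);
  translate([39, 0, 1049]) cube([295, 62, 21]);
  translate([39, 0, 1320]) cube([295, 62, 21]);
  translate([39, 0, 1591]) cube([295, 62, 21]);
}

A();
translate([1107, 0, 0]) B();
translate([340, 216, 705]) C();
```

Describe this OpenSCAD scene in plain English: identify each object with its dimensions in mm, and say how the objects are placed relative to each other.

A is a table: top 1107 mm (x) × 506 mm (y), 47 mm thick, upper face at z = 705 mm, on four 90×90 mm square legs, each inset 55 mm from the nearest pair of top edges, running from z = 0 to the bottom of the top. Four apron rails, 90 mm thick and 63 mm tall, run between adjacent legs with their top edges flush with the underside of the top and their outer faces flush with the legs' outer faces.

B is a picture frame with a 506×379 mm rectangular opening (x by z) and a uniform 44 mm border on every side. Frame depth is 38 mm along y. It is built from two vertical stiles running the full outside height and two horizontal rails spanning the gap between the stiles.

C is a straight ladder. Two 39×62 mm vertical rails, 1769 mm tall, stand 373 mm apart (outside-to-outside) with their front faces coplanar on the −y side. 6 rungs, each 62 mm deep and 21 mm tall, span between the inner faces of the rails, front faces flush with the rails. The lowest rung's underside is at z = 236 mm and rungs are spaced 271 mm apart (underside to underside).

The picture frame is against the table's +x side, with their −y faces flush. The ladder is on top of the table.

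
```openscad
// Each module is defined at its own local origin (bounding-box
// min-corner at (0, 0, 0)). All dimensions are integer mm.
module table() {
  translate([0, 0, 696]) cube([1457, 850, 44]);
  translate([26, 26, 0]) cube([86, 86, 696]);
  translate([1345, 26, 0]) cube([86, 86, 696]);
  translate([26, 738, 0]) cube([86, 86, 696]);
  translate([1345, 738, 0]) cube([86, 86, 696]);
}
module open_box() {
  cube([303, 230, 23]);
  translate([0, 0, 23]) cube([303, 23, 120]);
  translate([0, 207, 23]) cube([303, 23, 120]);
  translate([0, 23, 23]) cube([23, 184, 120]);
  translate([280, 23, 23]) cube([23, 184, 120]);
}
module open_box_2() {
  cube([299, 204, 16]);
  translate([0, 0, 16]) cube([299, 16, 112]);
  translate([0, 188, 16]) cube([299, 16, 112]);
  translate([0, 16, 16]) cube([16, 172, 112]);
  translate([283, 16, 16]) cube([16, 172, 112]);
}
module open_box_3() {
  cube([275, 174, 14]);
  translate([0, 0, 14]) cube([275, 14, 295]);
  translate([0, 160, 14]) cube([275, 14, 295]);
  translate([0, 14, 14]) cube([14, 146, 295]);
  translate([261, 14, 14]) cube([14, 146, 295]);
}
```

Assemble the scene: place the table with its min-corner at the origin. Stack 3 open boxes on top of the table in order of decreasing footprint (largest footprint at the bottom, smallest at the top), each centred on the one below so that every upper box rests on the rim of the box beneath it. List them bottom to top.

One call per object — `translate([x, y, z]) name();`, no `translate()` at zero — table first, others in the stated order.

table();
translate([577, 310, 740]) open_box();
translate([579, 323, 883]) open_box_2();
translate([591, 338, 1011]) open_box_3();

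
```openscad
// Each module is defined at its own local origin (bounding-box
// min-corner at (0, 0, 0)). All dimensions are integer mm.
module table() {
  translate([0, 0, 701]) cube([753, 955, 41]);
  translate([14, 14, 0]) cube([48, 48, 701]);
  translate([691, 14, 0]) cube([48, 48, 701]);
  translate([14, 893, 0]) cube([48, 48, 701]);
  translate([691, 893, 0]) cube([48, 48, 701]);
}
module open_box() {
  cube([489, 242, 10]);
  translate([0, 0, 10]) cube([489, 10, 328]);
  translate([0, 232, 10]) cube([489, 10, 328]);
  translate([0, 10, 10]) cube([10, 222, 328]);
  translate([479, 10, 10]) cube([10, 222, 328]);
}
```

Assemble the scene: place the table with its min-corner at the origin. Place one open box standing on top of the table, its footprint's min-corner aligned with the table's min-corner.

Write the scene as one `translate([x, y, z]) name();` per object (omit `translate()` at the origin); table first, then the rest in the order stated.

table();
translate([0, 0, 742]) open_box();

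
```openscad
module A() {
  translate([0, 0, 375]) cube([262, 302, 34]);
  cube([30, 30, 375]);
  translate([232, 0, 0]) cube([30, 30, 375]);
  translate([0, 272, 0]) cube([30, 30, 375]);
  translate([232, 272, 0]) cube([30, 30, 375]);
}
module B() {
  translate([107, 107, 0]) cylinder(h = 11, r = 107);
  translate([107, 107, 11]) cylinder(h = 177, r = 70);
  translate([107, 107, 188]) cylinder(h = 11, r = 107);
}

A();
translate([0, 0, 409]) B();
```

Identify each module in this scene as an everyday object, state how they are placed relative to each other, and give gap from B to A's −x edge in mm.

A is a stool. B is a spool. The spool is on top of the stool. The gap from the spool to the stool's −x edge is 0 mm.

The spool's min-x is at 0; the stool's min-x is 0; gap = 0 mm.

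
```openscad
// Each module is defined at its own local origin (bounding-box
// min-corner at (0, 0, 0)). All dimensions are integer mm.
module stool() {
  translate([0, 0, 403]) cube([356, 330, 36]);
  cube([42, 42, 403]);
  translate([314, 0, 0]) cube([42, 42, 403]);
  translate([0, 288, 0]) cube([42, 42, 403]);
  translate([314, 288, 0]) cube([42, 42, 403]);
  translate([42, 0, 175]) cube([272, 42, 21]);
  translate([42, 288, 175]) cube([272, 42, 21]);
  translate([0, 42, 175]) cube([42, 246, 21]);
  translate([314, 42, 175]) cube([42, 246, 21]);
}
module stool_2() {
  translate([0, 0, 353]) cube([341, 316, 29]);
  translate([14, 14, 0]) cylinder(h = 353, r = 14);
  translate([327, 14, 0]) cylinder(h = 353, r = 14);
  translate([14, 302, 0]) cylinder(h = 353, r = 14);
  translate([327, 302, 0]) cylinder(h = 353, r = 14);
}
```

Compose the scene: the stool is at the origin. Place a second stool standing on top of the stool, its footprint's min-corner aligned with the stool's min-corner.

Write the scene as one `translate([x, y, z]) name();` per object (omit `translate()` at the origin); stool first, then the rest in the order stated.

stool();
translate([0, 0, 439]) stool_2();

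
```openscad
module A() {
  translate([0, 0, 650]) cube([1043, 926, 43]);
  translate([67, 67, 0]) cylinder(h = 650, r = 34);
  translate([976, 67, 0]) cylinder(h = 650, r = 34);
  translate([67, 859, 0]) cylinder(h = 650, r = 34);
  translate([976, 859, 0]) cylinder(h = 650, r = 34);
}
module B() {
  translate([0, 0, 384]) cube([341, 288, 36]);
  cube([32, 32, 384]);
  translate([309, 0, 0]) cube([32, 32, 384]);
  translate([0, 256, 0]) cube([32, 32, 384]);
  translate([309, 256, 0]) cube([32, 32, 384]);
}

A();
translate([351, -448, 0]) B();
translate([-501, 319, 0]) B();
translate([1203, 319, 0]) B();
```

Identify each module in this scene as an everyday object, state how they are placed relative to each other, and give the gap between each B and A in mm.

Each stool's nearest face is 160 mm from the table's bounding box.

A is a table. B is a stool. Three stools sit around the table at the −y, −x, +x sides. The gap between each stool and the table is 160 mm.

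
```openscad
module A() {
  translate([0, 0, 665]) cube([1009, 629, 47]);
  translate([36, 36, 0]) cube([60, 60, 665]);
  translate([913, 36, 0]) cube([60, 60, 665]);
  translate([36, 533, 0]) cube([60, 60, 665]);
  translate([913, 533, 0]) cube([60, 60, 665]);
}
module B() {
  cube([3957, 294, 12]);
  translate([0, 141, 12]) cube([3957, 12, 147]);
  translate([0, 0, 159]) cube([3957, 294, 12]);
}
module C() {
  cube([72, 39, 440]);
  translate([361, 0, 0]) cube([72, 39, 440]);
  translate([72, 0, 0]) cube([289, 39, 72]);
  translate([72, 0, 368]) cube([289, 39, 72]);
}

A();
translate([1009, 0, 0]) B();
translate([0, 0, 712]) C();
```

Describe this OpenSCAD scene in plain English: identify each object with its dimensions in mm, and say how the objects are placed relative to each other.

A is a rectangular dining table. The top is 1009×629×47 mm with its upper surface at z = 712 mm. It stands on four 60×60 mm square legs, each inset 36 mm from the nearest pair of top edges, running from the floor to the underside of the top.

B is an I-beam lying along x, 3957 mm long. Overall section height 171 mm. Two flanges 294 mm wide (y) and 12 mm thick, one on the floor and one at the top; a web 12 mm thick runs between them, centred on the flange width.

C is a picture frame with a 289×296 mm rectangular opening (x by z) and a uniform 72 mm border on every side. Frame depth is 39 mm along y. It is built from two vertical stiles running the full outside height and two horizontal rails spanning the gap between the stiles.

The I-beam is against the table's +x side, with their −y faces flush. The picture frame is on top of the table.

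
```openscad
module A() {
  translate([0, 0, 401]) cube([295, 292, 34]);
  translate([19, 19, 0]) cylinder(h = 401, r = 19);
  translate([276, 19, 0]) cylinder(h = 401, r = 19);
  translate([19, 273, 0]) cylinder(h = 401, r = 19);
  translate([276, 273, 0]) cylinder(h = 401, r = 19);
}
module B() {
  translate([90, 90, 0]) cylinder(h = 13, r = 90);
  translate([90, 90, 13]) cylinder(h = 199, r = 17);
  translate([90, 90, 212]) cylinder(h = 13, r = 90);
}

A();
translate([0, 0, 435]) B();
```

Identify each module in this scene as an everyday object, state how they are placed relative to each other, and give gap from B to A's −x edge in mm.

The spool's min-x is at 0; the stool's min-x is 0; gap = 0 mm.

A is a stool. B is a spool. The spool is on top of the stool. The gap from the spool to the stool's −x edge is 0 mm.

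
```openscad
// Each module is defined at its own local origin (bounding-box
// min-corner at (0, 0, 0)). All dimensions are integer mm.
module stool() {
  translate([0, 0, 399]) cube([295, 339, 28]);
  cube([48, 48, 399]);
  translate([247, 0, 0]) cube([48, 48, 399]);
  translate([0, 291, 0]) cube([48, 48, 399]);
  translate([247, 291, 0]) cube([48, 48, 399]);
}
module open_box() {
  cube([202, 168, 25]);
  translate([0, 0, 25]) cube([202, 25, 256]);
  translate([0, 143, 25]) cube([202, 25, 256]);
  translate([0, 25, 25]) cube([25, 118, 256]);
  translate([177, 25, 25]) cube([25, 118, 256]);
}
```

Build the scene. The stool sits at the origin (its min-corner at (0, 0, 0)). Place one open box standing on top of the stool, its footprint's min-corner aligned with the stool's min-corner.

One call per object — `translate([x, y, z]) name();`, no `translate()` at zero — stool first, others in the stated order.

stool();
translate([0, 0, 427]) open_box();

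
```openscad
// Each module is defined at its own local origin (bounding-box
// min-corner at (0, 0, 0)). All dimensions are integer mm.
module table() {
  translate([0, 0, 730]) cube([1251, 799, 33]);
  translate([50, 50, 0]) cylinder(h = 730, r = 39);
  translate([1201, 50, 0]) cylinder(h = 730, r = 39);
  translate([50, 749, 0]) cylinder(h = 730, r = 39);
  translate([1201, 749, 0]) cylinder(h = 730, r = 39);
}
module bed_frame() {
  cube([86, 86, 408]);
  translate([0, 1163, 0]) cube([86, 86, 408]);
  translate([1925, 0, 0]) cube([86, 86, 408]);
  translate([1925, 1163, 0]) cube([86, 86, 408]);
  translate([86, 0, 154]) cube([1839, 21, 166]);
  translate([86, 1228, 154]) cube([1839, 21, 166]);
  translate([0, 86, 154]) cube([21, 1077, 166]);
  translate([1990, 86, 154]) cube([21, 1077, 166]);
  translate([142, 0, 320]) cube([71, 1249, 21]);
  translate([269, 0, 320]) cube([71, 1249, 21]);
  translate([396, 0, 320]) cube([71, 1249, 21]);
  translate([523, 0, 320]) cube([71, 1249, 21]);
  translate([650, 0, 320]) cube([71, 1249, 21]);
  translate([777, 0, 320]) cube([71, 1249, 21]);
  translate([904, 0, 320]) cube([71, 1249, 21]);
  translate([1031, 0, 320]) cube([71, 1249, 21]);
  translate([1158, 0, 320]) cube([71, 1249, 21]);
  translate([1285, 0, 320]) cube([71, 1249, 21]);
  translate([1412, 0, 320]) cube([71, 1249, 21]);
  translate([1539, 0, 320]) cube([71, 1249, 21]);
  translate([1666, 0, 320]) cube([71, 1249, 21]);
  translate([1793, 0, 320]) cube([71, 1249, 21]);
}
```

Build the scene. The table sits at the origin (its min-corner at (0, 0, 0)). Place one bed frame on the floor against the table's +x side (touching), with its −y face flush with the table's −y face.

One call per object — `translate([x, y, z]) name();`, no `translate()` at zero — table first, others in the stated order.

table();
translate([1251, 0, 0]) bed_frame();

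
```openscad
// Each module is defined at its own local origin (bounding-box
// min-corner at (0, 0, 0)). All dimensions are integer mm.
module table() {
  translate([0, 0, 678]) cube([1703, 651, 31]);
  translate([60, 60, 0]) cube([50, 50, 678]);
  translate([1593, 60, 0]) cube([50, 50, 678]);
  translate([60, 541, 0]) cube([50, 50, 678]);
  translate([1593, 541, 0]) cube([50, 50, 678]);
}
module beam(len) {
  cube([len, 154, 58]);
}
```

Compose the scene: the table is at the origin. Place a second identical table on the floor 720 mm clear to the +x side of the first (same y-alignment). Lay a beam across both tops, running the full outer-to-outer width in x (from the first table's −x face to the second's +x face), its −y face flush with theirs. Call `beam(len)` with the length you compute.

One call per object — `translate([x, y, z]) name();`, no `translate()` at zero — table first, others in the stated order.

table();
translate([2423, 0, 0]) table();
translate([0, 0, 709]) beam(4126);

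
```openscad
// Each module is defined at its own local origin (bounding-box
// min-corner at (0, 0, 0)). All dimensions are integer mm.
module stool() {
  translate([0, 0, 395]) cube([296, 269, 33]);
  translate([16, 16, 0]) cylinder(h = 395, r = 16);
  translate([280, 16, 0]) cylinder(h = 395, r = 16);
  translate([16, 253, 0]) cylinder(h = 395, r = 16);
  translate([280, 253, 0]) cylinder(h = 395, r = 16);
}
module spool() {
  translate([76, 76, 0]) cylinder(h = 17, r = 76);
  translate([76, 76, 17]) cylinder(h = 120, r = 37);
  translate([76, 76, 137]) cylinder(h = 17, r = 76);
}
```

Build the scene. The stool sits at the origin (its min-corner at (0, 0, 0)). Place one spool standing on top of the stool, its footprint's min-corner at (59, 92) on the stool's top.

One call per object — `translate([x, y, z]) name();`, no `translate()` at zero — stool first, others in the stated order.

stool();
translate([59, 92, 428]) spool();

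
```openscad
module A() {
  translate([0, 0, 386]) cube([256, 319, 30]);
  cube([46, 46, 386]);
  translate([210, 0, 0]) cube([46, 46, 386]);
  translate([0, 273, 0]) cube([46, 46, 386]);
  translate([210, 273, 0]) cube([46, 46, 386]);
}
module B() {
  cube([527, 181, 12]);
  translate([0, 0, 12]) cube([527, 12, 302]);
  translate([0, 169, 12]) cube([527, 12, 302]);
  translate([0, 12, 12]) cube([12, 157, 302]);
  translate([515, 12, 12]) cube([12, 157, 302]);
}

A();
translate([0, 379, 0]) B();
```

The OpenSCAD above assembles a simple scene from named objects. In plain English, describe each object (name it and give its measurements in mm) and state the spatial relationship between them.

A is a four-legged stool. The seat is 256×319 mm, 30 mm thick, top at z = 416 mm. It stands on four square legs, each 46×46 mm in cross-section, from z = 0 to the seat underside, each flush with a corner of the seat.

B is an open storage box with external size 527×181×314 mm and wall thickness 12 mm (the base is also 12 mm thick). The base covers the whole footprint; the four walls stand on the base, with the y-facing walls full-width and the x-facing walls fitting between their inner faces.

The open box is on the floor beside the stool on its +y side.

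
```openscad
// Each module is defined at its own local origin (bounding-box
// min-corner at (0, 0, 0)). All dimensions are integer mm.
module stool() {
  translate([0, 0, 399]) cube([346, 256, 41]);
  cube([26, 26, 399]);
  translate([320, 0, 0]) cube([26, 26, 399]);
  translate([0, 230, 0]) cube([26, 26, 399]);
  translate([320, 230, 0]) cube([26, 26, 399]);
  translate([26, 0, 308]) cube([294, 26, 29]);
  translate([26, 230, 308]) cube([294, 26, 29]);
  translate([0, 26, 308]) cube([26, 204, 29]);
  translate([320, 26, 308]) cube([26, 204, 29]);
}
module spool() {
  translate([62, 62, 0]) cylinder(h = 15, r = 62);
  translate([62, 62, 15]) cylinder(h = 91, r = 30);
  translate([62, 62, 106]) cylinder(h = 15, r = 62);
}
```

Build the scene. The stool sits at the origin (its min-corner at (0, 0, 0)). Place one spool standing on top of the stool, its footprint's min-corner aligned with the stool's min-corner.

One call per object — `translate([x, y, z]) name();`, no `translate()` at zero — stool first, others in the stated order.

stool();
translate([0, 0, 440]) spool();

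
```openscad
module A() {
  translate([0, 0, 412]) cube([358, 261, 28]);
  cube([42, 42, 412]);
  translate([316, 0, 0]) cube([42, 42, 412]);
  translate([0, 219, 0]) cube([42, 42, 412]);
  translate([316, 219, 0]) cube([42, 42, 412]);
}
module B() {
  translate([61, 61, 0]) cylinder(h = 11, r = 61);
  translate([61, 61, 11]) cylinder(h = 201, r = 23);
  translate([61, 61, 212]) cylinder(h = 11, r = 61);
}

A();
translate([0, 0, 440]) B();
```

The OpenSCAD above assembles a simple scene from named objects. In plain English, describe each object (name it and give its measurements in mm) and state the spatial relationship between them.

A is a four-legged stool. The seat is 358×261 mm, 28 mm thick, top at z = 440 mm. It stands on four square legs, each 42×42 mm in cross-section, from z = 0 to the seat underside, each flush with a corner of the seat.

B is a spool: two coaxial disc flanges of radius 61 mm and thickness 11 mm, joined by a core cylinder of radius 23 mm and height 201 mm. The lower flange rests on z = 0 and the three cylinders share a vertical axis.

The spool is on top of the stool.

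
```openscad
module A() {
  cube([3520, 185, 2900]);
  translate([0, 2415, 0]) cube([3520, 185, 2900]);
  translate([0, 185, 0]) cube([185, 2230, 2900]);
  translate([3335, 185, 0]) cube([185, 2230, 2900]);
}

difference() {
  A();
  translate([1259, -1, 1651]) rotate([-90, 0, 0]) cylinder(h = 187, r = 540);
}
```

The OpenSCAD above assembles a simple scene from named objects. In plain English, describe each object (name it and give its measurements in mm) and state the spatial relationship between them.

A is a box-shaped house frame (walls only): outside footprint 3520×2600 mm, wall height 2900 mm, wall thickness 185 mm. The two y-facing walls run the full x-width; the two x-facing walls fit between the inner faces of the y-facing walls.

The house frame has a circular hole of radius 540 mm through its front wall, centred at (x = 1259, z = 1651).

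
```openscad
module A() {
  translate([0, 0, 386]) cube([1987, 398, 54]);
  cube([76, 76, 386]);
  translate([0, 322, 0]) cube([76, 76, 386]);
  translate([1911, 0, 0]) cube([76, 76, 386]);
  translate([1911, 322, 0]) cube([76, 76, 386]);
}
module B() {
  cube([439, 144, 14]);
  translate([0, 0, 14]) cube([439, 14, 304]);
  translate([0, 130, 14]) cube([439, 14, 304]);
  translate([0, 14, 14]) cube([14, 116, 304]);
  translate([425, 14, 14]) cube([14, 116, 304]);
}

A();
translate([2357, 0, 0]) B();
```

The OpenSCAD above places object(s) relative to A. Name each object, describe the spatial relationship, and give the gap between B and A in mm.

The open box's nearest face is 370 mm from the bench's +x face.

A is a bench. B is an open box. The open box is on the floor beside the bench on its +x side. The gap between the open box and the bench is 370 mm.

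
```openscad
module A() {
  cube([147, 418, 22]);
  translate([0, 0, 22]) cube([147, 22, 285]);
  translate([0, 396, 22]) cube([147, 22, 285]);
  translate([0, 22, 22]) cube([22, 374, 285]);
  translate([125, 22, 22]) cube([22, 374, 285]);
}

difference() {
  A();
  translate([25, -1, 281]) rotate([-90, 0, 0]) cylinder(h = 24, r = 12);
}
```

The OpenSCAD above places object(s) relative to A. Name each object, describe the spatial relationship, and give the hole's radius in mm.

The subtracted cylinder has r = 12 mm.

A is an open box. The open box has a circular hole through its front wall. The hole's radius is 12 mm.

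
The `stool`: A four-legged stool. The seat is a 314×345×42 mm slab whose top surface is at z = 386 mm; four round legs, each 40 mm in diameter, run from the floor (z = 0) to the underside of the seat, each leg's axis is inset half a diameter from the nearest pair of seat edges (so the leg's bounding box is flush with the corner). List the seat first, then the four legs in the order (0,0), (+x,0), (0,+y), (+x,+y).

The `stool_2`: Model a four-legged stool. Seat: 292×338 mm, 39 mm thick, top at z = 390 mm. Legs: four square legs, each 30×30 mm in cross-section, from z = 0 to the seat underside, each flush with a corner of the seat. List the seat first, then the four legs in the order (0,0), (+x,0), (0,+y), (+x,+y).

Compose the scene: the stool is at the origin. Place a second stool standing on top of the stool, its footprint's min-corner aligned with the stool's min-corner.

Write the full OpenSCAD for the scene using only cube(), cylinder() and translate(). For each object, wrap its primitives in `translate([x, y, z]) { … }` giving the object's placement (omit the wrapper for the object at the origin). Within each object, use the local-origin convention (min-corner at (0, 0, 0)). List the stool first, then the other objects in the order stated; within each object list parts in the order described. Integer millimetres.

translate([0, 0, 344]) cube([314, 345, 42]);
translate([20, 20, 0]) cylinder(h = 344, r = 20);
translate([294, 20, 0]) cylinder(h = 344, r = 20);
translate([20, 325, 0]) cylinder(h = 344, r = 20);
translate([294, 325, 0]) cylinder(h = 344, r = 20);
translate([0, 0, 386]) {
  translate([0, 0, 351]) cube([292, 338, 39]);
  cube([30, 30, 351]);
  translate([262, 0, 0]) cube([30, 30, 351]);
  translate([0, 308, 0]) cube([30, 30, 351]);
  translate([262, 308, 0]) cube([30, 30, 351]);
}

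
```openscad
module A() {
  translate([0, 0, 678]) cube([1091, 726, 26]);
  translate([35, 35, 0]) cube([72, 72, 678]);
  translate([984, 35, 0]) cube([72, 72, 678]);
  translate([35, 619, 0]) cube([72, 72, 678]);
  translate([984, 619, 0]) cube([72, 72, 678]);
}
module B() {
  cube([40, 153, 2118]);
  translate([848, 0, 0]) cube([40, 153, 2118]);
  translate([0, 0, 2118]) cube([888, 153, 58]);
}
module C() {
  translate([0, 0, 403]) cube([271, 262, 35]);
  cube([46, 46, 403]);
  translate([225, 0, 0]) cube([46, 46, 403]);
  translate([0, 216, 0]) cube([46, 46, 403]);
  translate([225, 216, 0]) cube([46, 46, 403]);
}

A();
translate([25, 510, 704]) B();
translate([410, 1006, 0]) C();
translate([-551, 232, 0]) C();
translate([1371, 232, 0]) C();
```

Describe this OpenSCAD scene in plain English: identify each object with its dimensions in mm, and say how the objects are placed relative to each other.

A is a table with a 1091×726 mm rectangular top, 26 mm thick, top surface at z = 704 mm, supported by four 72×72 mm square legs, each inset 35 mm from the nearest pair of top edges, running from the floor.

B is a rectangular door frame: two vertical jambs of 40×153 mm section, 2118 mm tall, with a clear opening 808 mm wide between their inner faces. A header 58 mm tall and 153 mm deep lies on top of the jambs and spans the full outside width.

C is a four-legged stool. The seat is 271×262 mm, 35 mm thick, top at z = 438 mm. It stands on four square legs, each 46×46 mm in cross-section, from z = 0 to the seat underside, each flush with a corner of the seat.

The door frame is on top of the table. Three stools sit around the table at the +y, −x, +x sides.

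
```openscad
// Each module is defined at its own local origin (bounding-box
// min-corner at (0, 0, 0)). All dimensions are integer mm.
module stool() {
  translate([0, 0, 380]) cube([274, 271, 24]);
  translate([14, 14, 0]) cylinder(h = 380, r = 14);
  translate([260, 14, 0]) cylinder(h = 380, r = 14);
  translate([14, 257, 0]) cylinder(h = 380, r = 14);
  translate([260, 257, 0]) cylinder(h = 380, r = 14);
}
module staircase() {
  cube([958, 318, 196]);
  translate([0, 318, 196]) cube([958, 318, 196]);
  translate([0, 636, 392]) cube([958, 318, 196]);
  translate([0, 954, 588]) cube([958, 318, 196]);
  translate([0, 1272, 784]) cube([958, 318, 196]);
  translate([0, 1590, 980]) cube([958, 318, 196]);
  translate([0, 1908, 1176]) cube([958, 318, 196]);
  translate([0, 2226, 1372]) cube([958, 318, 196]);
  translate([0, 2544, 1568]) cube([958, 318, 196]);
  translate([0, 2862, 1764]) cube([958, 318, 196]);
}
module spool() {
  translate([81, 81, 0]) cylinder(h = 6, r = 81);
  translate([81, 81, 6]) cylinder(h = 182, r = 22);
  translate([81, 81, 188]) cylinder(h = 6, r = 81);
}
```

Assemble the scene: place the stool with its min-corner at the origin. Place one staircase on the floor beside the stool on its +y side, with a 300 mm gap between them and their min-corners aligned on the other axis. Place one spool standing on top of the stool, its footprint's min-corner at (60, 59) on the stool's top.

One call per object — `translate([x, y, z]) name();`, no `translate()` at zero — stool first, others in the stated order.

stool();
translate([0, 571, 0]) staircase();
translate([60, 59, 404]) spool();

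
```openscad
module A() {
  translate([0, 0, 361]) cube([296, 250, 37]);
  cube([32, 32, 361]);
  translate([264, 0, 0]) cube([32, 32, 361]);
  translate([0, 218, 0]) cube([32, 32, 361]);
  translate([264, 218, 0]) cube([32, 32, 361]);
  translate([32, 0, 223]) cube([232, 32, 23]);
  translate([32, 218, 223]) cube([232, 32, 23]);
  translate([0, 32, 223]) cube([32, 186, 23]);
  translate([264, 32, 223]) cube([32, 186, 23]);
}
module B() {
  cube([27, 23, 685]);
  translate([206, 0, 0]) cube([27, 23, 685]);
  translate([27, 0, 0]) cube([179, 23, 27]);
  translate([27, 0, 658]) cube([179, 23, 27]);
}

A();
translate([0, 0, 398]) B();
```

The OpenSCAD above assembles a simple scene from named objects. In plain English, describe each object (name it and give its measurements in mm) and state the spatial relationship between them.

A is a four-legged stool. The seat is a 296×250×37 mm slab whose top surface is at z = 398 mm; four square legs, each 32×32 mm in cross-section, run from the floor (z = 0) to the underside of the seat, each flush with a corner of the seat. Four stretchers, 32 mm wide and 23 mm tall, connect adjacent legs with their undersides at z = 223 mm, each running between the inner faces of the legs it joins and aligned with the legs' outer faces on the other axis.

B is a picture frame with a 179×631 mm rectangular opening (x by z) and a uniform 27 mm border on every side. Frame depth is 23 mm along y. It is built from two vertical stiles running the full outside height and two horizontal rails spanning the gap between the stiles.

The picture frame is on top of the stool.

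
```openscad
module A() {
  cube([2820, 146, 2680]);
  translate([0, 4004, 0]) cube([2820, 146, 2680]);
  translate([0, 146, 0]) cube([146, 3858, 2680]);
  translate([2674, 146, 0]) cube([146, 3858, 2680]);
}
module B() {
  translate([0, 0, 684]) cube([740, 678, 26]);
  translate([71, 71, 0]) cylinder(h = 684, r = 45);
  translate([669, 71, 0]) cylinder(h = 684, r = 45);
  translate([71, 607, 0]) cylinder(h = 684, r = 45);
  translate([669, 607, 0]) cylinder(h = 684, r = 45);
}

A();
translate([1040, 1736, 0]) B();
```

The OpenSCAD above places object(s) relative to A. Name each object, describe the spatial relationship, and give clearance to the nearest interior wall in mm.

A is a house frame. B is a table. The table sits inside the house frame, centred. The clearance to the nearest interior wall is 894 mm.

Clearances: x = 894, y = 1590; minimum 894 mm.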